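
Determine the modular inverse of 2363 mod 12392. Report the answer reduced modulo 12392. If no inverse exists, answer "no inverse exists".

Run Euclid on (12392, 2363):
12392 = 5*2363 + 577
2363 = 4*577 + 55
577 = 10*55 + 27
55 = 2*27 + 1
27 = 27*1 + 0
Since gcd(2363, 12392) = 1, back-substitute to write 1 as a combination:
1 = 55 − 2·27
1 = −2·577 + 21·55
1 = 21·2363 − 86·577
1 = −86·12392 + 451·2363
So 2363·451 ≡ 1 (mod 12392).

451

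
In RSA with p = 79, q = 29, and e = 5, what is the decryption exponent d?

437

φ(n) = (p−1)(q−1) = 78·28 = 2184.
Need d with 5·d ≡ 1 (mod 2184). Apply the extended Euclidean algorithm:
2184 = 436×5 + 4
5 = 1×4 + 1
4 = 4×1 + 0
Back-substitute:
1 = 5 − 4
1 = −2184 + 437·5
So 5·437 ≡ 1 (mod 2184), hence d = 437.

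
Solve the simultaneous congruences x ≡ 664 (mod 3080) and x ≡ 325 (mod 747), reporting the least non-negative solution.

Write x = 664 + 3080·k. Then 3080·k ≡ 325 − 664 ≡ 408 (mod 747).
Need 3080⁻¹ mod 747. Extended Euclid on (747, 92):
747 = 8*92 + 11
92 = 8*11 + 4
11 = 2*4 + 3
4 = 1*3 + 1
3 = 3*1 + 0
Back-substitute:
1 = 4 − 3
1 = −11 + 3·4
1 = 3·92 − 25·11
1 = −25·747 + 203·92
3080⁻¹ ≡ 203 (mod 747), so k ≡ 203·408 ≡ 654 (mod 747).
x = 664 + 3080·654 = 2014984.

2014984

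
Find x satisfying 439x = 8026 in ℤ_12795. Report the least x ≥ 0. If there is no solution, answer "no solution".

7159

First find gcd(439, 12795):
12795 = 29·439 + 64
439 = 6·64 + 55
64 = 1·55 + 9
55 = 6·9 + 1
9 = 9·1 + 0
gcd = 1, so a unique solution mod 12795 exists.
Back-substitute for the Bézout coefficients:
1 = 55 − 6·9
1 = −6·64 + 7·55
1 = 7·439 − 48·64
1 = −48·12795 + 1399·439
So 439·(1399) ≡ 1 (mod 12795), giving 439⁻¹ ≡ 1399.
x ≡ 439⁻¹·8026 ≡ 1399·8026 ≡ 7159 (mod 12795).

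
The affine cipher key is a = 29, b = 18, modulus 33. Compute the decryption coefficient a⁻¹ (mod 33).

8

gcd(33, 29) by repeated division:
33 = 1*29 + 4
29 = 7*4 + 1
4 = 4*1 + 0
The gcd is 1. Working backward:
1 = 29 − 7·4
1 = −7·33 + 8·29
So 29·8 ≡ 1 (mod 33).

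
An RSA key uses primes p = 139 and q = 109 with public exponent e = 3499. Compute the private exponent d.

5827

φ(n) = (p−1)(q−1) = 138·108 = 14904.
Need d with 3499·d ≡ 1 (mod 14904). Apply the extended Euclidean algorithm:
14904 = 4·3499 + 908
3499 = 3·908 + 775
908 = 1·775 + 133
775 = 5·133 + 110
133 = 1·110 + 23
110 = 4·23 + 18
23 = 1·18 + 5
18 = 3·5 + 3
5 = 1·3 + 2
3 = 1·2 + 1
2 = 2·1 + 0
Back-substitute:
1 = 3 − 2
1 = −5 + 2·3
1 = 2·18 − 7·5
1 = −7·23 + 9·18
1 = 9·110 − 43·23
1 = −43·133 + 52·110
1 = 52·775 − 303·133
1 = −303·908 + 355·775
1 = 355·3499 − 1368·908
1 = −1368·14904 + 5827·3499
So 3499·5827 ≡ 1 (mod 14904), hence d = 5827.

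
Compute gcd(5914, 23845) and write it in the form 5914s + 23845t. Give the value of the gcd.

Repeated division:
23845 = 4×5914 + 189
5914 = 31×189 + 55
189 = 3×55 + 24
55 = 2×24 + 7
24 = 3×7 + 3
7 = 2×3 + 1
3 = 3×1 + 0
gcd(5914, 23845) = 1.
Back-substituting:
1 = 7 − 2·3
1 = −2·24 + 7·7
1 = 7·55 − 16·24
1 = −16·189 + 55·55
1 = 55·5914 − 1721·189
1 = −1721·23845 + 6939·5914
So 1 = (-1721)·23845 + (6939)·5914.

1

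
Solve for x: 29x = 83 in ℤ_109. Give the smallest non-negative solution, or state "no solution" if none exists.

First find gcd(29, 109):
109 = 3*29 + 22
29 = 1*22 + 7
22 = 3*7 + 1
7 = 7*1 + 0
gcd = 1, so a unique solution mod 109 exists.
Back-substitute for the Bézout coefficients:
1 = 22 − 3·7
1 = −3·29 + 4·22
1 = 4·109 − 15·29
So 29·(-15) ≡ 1 (mod 109), giving 29⁻¹ ≡ 94.
x ≡ 29⁻¹·83 ≡ 94·83 ≡ 63 (mod 109).

63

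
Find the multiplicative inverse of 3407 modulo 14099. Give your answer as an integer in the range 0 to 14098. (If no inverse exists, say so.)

gcd(14099, 3407) by repeated division:
14099 = 4·3407 + 471
3407 = 7·471 + 110
471 = 4·110 + 31
110 = 3·31 + 17
31 = 1·17 + 14
17 = 1·14 + 3
14 = 4·3 + 2
3 = 1·2 + 1
2 = 2·1 + 0
Since gcd(3407, 14099) = 1, back-substitute to write 1 as a combination:
1 = 3 − 2
1 = −14 + 5·3
1 = 5·17 − 6·14
1 = −6·31 + 11·17
1 = 11·110 − 39·31
1 = −39·471 + 167·110
1 = 167·3407 − 1208·471
1 = −1208·14099 + 4999·3407
So 3407·4999 ≡ 1 (mod 14099).

4999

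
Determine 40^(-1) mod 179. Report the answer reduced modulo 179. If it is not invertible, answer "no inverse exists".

94

Apply the Euclidean algorithm to 179 and 40:
179 = 4·40 + 19
40 = 2·19 + 2
19 = 9·2 + 1
2 = 2·1 + 0
Since gcd(40, 179) = 1, back-substitute to write 1 as a combination:
1 = 19 − 9·2
1 = −9·40 + 19·19
1 = 19·179 − 85·40
Thus 40·(-85) ≡ 1 (mod 179); reducing, -85 mod 179 = 94.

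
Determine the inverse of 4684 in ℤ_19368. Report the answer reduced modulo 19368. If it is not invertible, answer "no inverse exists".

no inverse exists

Compute gcd(4684, 19368):
19368 = 4·4684 + 632
4684 = 7·632 + 260
632 = 2·260 + 112
260 = 2·112 + 36
112 = 3·36 + 4
36 = 9·4 + 0
Since gcd = 4 > 1, 4684 is not a unit mod 19368.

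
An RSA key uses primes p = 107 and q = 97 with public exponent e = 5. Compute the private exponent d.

8141

φ(n) = (p−1)(q−1) = 106·96 = 10176.
Need d with 5·d ≡ 1 (mod 10176). Apply the extended Euclidean algorithm:
10176 = 2035×5 + 1
5 = 5×1 + 0
Back-substitute:
1 = 10176 − 2035·5
So 5·(-2035) ≡ 1 (mod 10176), hence d ≡ -2035 ≡ 8141 (mod 10176).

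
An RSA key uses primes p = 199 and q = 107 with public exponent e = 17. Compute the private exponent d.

φ(n) = (p−1)(q−1) = 198·106 = 20988.
Need d with 17·d ≡ 1 (mod 20988). Apply the extended Euclidean algorithm:
20988 = 1234×17 + 10
17 = 1×10 + 7
10 = 1×7 + 3
7 = 2×3 + 1
3 = 3×1 + 0
Back-substitute:
1 = 7 − 2·3
1 = −2·10 + 3·7
1 = 3·17 − 5·10
1 = −5·20988 + 6173·17
So 17·6173 ≡ 1 (mod 20988), hence d = 6173.

6173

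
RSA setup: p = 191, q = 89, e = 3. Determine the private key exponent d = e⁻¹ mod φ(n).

11147

φ(n) = (p−1)(q−1) = 190·88 = 16720.
Need d with 3·d ≡ 1 (mod 16720). Apply the extended Euclidean algorithm:
16720 = 5573·3 + 1
3 = 3·1 + 0
Back-substitute:
1 = 16720 − 5573·3
So 3·(-5573) ≡ 1 (mod 16720), hence d ≡ -5573 ≡ 11147 (mod 16720).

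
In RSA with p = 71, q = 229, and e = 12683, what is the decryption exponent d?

φ(n) = (p−1)(q−1) = 70·228 = 15960.
Need d with 12683·d ≡ 1 (mod 15960). Apply the extended Euclidean algorithm:
15960 = 1·12683 + 3277
12683 = 3·3277 + 2852
3277 = 1·2852 + 425
2852 = 6·425 + 302
425 = 1·302 + 123
302 = 2·123 + 56
123 = 2·56 + 11
56 = 5·11 + 1
11 = 11·1 + 0
Back-substitute:
1 = 56 − 5·11
1 = −5·123 + 11·56
1 = 11·302 − 27·123
1 = −27·425 + 38·302
1 = 38·2852 − 255·425
1 = −255·3277 + 293·2852
1 = 293·12683 − 1134·3277
1 = −1134·15960 + 1427·12683
So 12683·1427 ≡ 1 (mod 15960), hence d = 1427.

1427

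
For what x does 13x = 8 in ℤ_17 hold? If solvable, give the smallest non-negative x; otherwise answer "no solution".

15

First find gcd(13, 17):
17 = 1×13 + 4
13 = 3×4 + 1
4 = 4×1 + 0
gcd = 1, so a unique solution mod 17 exists.
Back-substitute for the Bézout coefficients:
1 = 13 − 3·4
1 = −3·17 + 4·13
So 13·(4) ≡ 1 (mod 17), giving 13⁻¹ ≡ 4.
x ≡ 13⁻¹·8 ≡ 4·8 ≡ 15 (mod 17).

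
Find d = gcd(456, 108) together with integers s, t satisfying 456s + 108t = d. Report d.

Euclidean algorithm:
456 = 4·108 + 24
108 = 4·24 + 12
24 = 2·12 + 0
gcd(456, 108) = 12.
Working backward:
12 = 108 − 4·24
12 = −4·456 + 17·108
So 12 = (-4)·456 + (17)·108.

12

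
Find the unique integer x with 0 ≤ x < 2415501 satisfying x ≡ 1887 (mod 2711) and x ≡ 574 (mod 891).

Write x = 1887 + 2711·k. Then 2711·k ≡ 574 − 1887 ≡ 469 (mod 891).
Need 2711⁻¹ mod 891. Extended Euclid on (891, 38):
891 = 23*38 + 17
38 = 2*17 + 4
17 = 4*4 + 1
4 = 4*1 + 0
Back-substitute:
1 = 17 − 4·4
1 = −4·38 + 9·17
1 = 9·891 − 211·38
2711⁻¹ ≡ 680 (mod 891), so k ≡ 680·469 ≡ 833 (mod 891).
x = 1887 + 2711·833 = 2260150.

2260150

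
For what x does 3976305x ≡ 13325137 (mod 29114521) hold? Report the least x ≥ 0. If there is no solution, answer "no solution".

First find gcd(3976305, 29114521):
29114521 = 7*3976305 + 1280386
3976305 = 3*1280386 + 135147
1280386 = 9*135147 + 64063
135147 = 2*64063 + 7021
64063 = 9*7021 + 874
7021 = 8*874 + 29
874 = 30*29 + 4
29 = 7*4 + 1
4 = 4*1 + 0
gcd = 1, so a unique solution mod 29114521 exists.
Back-substitute for the Bézout coefficients:
1 = 29 − 7·4
1 = −7·874 + 211·29
1 = 211·7021 − 1695·874
1 = −1695·64063 + 15466·7021
1 = 15466·135147 − 32627·64063
1 = −32627·1280386 + 309109·135147
1 = 309109·3976305 − 959954·1280386
1 = −959954·29114521 + 7028787·3976305
So 3976305·(7028787) ≡ 1 (mod 29114521), giving 3976305⁻¹ ≡ 7028787.
x ≡ 3976305⁻¹·13325137 ≡ 7028787·13325137 ≡ 28105684 (mod 29114521).

28105684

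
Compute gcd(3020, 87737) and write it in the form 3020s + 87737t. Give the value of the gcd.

1

Euclidean algorithm:
87737 = 29*3020 + 157
3020 = 19*157 + 37
157 = 4*37 + 9
37 = 4*9 + 1
9 = 9*1 + 0
gcd(3020, 87737) = 1.
Express as a combination:
1 = 37 − 4·9
1 = −4·157 + 17·37
1 = 17·3020 − 327·157
1 = −327·87737 + 9500·3020
So 1 = (-327)·87737 + (9500)·3020.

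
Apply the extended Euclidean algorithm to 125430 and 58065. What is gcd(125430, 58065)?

15

Euclidean algorithm:
125430 = 2·58065 + 9300
58065 = 6·9300 + 2265
9300 = 4·2265 + 240
2265 = 9·240 + 105
240 = 2·105 + 30
105 = 3·30 + 15
30 = 2·15 + 0
gcd(125430, 58065) = 15.
Express as a combination:
15 = 105 − 3·30
15 = −3·240 + 7·105
15 = 7·2265 − 66·240
15 = −66·9300 + 271·2265
15 = 271·58065 − 1692·9300
15 = −1692·125430 + 3655·58065
So 15 = (-1692)·125430 + (3655)·58065.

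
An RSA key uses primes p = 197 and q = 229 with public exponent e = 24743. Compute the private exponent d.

φ(n) = (p−1)(q−1) = 196·228 = 44688.
Need d with 24743·d ≡ 1 (mod 44688). Apply the extended Euclidean algorithm:
44688 = 1×24743 + 19945
24743 = 1×19945 + 4798
19945 = 4×4798 + 753
4798 = 6×753 + 280
753 = 2×280 + 193
280 = 1×193 + 87
193 = 2×87 + 19
87 = 4×19 + 11
19 = 1×11 + 8
11 = 1×8 + 3
8 = 2×3 + 2
3 = 1×2 + 1
2 = 2×1 + 0
Back-substitute:
1 = 3 − 2
1 = −8 + 3·3
1 = 3·11 − 4·8
1 = −4·19 + 7·11
1 = 7·87 − 32·19
1 = −32·193 + 71·87
1 = 71·280 − 103·193
1 = −103·753 + 277·280
1 = 277·4798 − 1765·753
1 = −1765·19945 + 7337·4798
1 = 7337·24743 − 9102·19945
1 = −9102·44688 + 16439·24743
So 24743·16439 ≡ 1 (mod 44688), hence d = 16439.

16439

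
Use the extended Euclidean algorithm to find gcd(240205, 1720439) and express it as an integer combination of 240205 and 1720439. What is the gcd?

7

Repeated division:
1720439 = 7×240205 + 39004
240205 = 6×39004 + 6181
39004 = 6×6181 + 1918
6181 = 3×1918 + 427
1918 = 4×427 + 210
427 = 2×210 + 7
210 = 30×7 + 0
gcd(240205, 1720439) = 7.
Working backward:
7 = 427 − 2·210
7 = −2·1918 + 9·427
7 = 9·6181 − 29·1918
7 = −29·39004 + 183·6181
7 = 183·240205 − 1127·39004
7 = −1127·1720439 + 8072·240205
So 7 = (-1127)·1720439 + (8072)·240205.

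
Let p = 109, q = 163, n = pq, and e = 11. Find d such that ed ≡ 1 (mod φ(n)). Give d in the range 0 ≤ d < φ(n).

φ(n) = (p−1)(q−1) = 108·162 = 17496.
Need d with 11·d ≡ 1 (mod 17496). Apply the extended Euclidean algorithm:
17496 = 1590·11 + 6
11 = 1·6 + 5
6 = 1·5 + 1
5 = 5·1 + 0
Back-substitute:
1 = 6 − 5
1 = −11 + 2·6
1 = 2·17496 − 3181·11
So 11·(-3181) ≡ 1 (mod 17496), hence d ≡ -3181 ≡ 14315 (mod 17496).

14315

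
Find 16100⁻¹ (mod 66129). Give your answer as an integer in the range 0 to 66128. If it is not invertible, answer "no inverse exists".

no inverse exists

Euclidean algorithm on 66129, 16100:
66129 = 4·16100 + 1729
16100 = 9·1729 + 539
1729 = 3·539 + 112
539 = 4·112 + 91
112 = 1·91 + 21
91 = 4·21 + 7
21 = 3·7 + 0
The gcd is 7, not 1, hence no inverse exists.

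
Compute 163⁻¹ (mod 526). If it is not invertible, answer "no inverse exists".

Extended Euclidean algorithm:
526 = 3*163 + 37
163 = 4*37 + 15
37 = 2*15 + 7
15 = 2*7 + 1
7 = 7*1 + 0
gcd = 1, so the inverse exists. Back-substitute:
1 = 15 − 2·7
1 = −2·37 + 5·15
1 = 5·163 − 22·37
1 = −22·526 + 71·163
So 163·71 ≡ 1 (mod 526).

71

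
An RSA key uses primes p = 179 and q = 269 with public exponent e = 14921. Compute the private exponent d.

44833

φ(n) = (p−1)(q−1) = 178·268 = 47704.
Need d with 14921·d ≡ 1 (mod 47704). Apply the extended Euclidean algorithm:
47704 = 3*14921 + 2941
14921 = 5*2941 + 216
2941 = 13*216 + 133
216 = 1*133 + 83
133 = 1*83 + 50
83 = 1*50 + 33
50 = 1*33 + 17
33 = 1*17 + 16
17 = 1*16 + 1
16 = 16*1 + 0
Back-substitute:
1 = 17 − 16
1 = −33 + 2·17
1 = 2·50 − 3·33
1 = −3·83 + 5·50
1 = 5·133 − 8·83
1 = −8·216 + 13·133
1 = 13·2941 − 177·216
1 = −177·14921 + 898·2941
1 = 898·47704 − 2871·14921
So 14921·(-2871) ≡ 1 (mod 47704), hence d ≡ -2871 ≡ 44833 (mod 47704).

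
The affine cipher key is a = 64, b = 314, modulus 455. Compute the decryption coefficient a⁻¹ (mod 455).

Extended Euclidean algorithm:
455 = 7*64 + 7
64 = 9*7 + 1
7 = 7*1 + 0
Since gcd(64, 455) = 1, back-substitute to write 1 as a combination:
1 = 64 − 9·7
1 = −9·455 + 64·64
So 64·64 ≡ 1 (mod 455).

64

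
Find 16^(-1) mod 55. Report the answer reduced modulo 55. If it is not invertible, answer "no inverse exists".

Apply the Euclidean algorithm to 55 and 16:
55 = 3*16 + 7
16 = 2*7 + 2
7 = 3*2 + 1
2 = 2*1 + 0
The gcd is 1. Working backward:
1 = 7 − 3·2
1 = −3·16 + 7·7
1 = 7·55 − 24·16
Hence 16⁻¹ ≡ -24 ≡ 31 (mod 55).

31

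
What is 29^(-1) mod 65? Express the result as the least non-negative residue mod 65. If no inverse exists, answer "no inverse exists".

Run Euclid on (65, 29):
65 = 2*29 + 7
29 = 4*7 + 1
7 = 7*1 + 0
The gcd is 1. Working backward:
1 = 29 − 4·7
1 = −4·65 + 9·29
So 29·9 ≡ 1 (mod 65).

9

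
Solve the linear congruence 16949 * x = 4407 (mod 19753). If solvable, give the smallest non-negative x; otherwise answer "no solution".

14785

First find gcd(16949, 19753):
19753 = 1*16949 + 2804
16949 = 6*2804 + 125
2804 = 22*125 + 54
125 = 2*54 + 17
54 = 3*17 + 3
17 = 5*3 + 2
3 = 1*2 + 1
2 = 2*1 + 0
gcd = 1, so a unique solution mod 19753 exists.
Back-substitute for the Bézout coefficients:
1 = 3 − 2
1 = −17 + 6·3
1 = 6·54 − 19·17
1 = −19·125 + 44·54
1 = 44·2804 − 987·125
1 = −987·16949 + 5966·2804
1 = 5966·19753 − 6953·16949
So 16949·(-6953) ≡ 1 (mod 19753), giving 16949⁻¹ ≡ 12800.
x ≡ 16949⁻¹·4407 ≡ 12800·4407 ≡ 14785 (mod 19753).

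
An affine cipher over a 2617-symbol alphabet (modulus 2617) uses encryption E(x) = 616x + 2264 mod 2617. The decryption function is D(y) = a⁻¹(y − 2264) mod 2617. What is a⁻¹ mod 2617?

gcd(2617, 616) by repeated division:
2617 = 4·616 + 153
616 = 4·153 + 4
153 = 38·4 + 1
4 = 4·1 + 0
The gcd is 1. Working backward:
1 = 153 − 38·4
1 = −38·616 + 153·153
1 = 153·2617 − 650·616
Thus 616·(-650) ≡ 1 (mod 2617); reducing, -650 mod 2617 = 1967.

1967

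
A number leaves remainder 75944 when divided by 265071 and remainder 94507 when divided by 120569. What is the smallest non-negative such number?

Write x = 75944 + 265071·k. Then 265071·k ≡ 94507 − 75944 ≡ 18563 (mod 120569).
Need 265071⁻¹ mod 120569. Extended Euclid on (120569, 23933):
120569 = 5*23933 + 904
23933 = 26*904 + 429
904 = 2*429 + 46
429 = 9*46 + 15
46 = 3*15 + 1
15 = 15*1 + 0
Back-substitute:
1 = 46 − 3·15
1 = −3·429 + 28·46
1 = 28·904 − 59·429
1 = −59·23933 + 1562·904
1 = 1562·120569 − 7869·23933
265071⁻¹ ≡ 112700 (mod 120569), so k ≡ 112700·18563 ≡ 57381 (mod 120569).
x = 75944 + 265071·57381 = 15210114995.

15210114995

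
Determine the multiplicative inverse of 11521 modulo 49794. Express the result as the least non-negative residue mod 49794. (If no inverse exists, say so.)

22159

Apply the Euclidean algorithm to 49794 and 11521:
49794 = 4·11521 + 3710
11521 = 3·3710 + 391
3710 = 9·391 + 191
391 = 2·191 + 9
191 = 21·9 + 2
9 = 4·2 + 1
2 = 2·1 + 0
Since gcd(11521, 49794) = 1, back-substitute to write 1 as a combination:
1 = 9 − 4·2
1 = −4·191 + 85·9
1 = 85·391 − 174·191
1 = −174·3710 + 1651·391
1 = 1651·11521 − 5127·3710
1 = −5127·49794 + 22159·11521
So 11521·22159 ≡ 1 (mod 49794).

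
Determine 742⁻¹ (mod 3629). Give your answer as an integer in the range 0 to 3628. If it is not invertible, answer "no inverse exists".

gcd(3629, 742) by repeated division:
3629 = 4×742 + 661
742 = 1×661 + 81
661 = 8×81 + 13
81 = 6×13 + 3
13 = 4×3 + 1
3 = 3×1 + 0
The gcd is 1. Working backward:
1 = 13 − 4·3
1 = −4·81 + 25·13
1 = 25·661 − 204·81
1 = −204·742 + 229·661
1 = 229·3629 − 1120·742
Thus 742·(-1120) ≡ 1 (mod 3629); reducing, -1120 mod 3629 = 2509.

2509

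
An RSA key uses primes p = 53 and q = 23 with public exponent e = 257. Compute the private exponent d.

φ(n) = (p−1)(q−1) = 52·22 = 1144.
Need d with 257·d ≡ 1 (mod 1144). Apply the extended Euclidean algorithm:
1144 = 4×257 + 116
257 = 2×116 + 25
116 = 4×25 + 16
25 = 1×16 + 9
16 = 1×9 + 7
9 = 1×7 + 2
7 = 3×2 + 1
2 = 2×1 + 0
Back-substitute:
1 = 7 − 3·2
1 = −3·9 + 4·7
1 = 4·16 − 7·9
1 = −7·25 + 11·16
1 = 11·116 − 51·25
1 = −51·257 + 113·116
1 = 113·1144 − 503·257
So 257·(-503) ≡ 1 (mod 1144), hence d ≡ -503 ≡ 641 (mod 1144).

641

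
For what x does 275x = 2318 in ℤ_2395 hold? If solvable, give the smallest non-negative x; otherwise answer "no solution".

no solution

gcd(275, 2395):
2395 = 8×275 + 195
275 = 1×195 + 80
195 = 2×80 + 35
80 = 2×35 + 10
35 = 3×10 + 5
10 = 2×5 + 0
gcd = 5, but 5 ∤ 2318, so the congruence has no solution.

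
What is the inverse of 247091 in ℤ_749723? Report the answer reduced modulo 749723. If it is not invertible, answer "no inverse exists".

Euclidean algorithm on 749723, 247091:
749723 = 3×247091 + 8450
247091 = 29×8450 + 2041
8450 = 4×2041 + 286
2041 = 7×286 + 39
286 = 7×39 + 13
39 = 3×13 + 0
gcd(247091, 749723) = 13 ≠ 1, so 247091 has no multiplicative inverse modulo 749723.

no inverse exists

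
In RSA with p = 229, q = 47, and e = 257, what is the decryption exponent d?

857

φ(n) = (p−1)(q−1) = 228·46 = 10488.
Need d with 257·d ≡ 1 (mod 10488). Apply the extended Euclidean algorithm:
10488 = 40×257 + 208
257 = 1×208 + 49
208 = 4×49 + 12
49 = 4×12 + 1
12 = 12×1 + 0
Back-substitute:
1 = 49 − 4·12
1 = −4·208 + 17·49
1 = 17·257 − 21·208
1 = −21·10488 + 857·257
So 257·857 ≡ 1 (mod 10488), hence d = 857.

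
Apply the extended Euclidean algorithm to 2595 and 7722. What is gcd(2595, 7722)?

Repeated division:
7722 = 2×2595 + 2532
2595 = 1×2532 + 63
2532 = 40×63 + 12
63 = 5×12 + 3
12 = 4×3 + 0
gcd(2595, 7722) = 3.
Express as a combination:
3 = 63 − 5·12
3 = −5·2532 + 201·63
3 = 201·2595 − 206·2532
3 = −206·7722 + 613·2595
So 3 = (-206)·7722 + (613)·2595.

3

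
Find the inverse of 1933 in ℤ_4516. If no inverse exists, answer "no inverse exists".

3453

Extended Euclidean algorithm:
4516 = 2×1933 + 650
1933 = 2×650 + 633
650 = 1×633 + 17
633 = 37×17 + 4
17 = 4×4 + 1
4 = 4×1 + 0
gcd = 1, so the inverse exists. Back-substitute:
1 = 17 − 4·4
1 = −4·633 + 149·17
1 = 149·650 − 153·633
1 = −153·1933 + 455·650
1 = 455·4516 − 1063·1933
So 1933·(-1063) ≡ 1 (mod 4516), and -1063 ≡ 3453 (mod 4516).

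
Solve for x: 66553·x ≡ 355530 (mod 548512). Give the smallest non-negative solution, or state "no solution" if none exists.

First find gcd(66553, 548512):
548512 = 8×66553 + 16088
66553 = 4×16088 + 2201
16088 = 7×2201 + 681
2201 = 3×681 + 158
681 = 4×158 + 49
158 = 3×49 + 11
49 = 4×11 + 5
11 = 2×5 + 1
5 = 5×1 + 0
gcd = 1, so a unique solution mod 548512 exists.
Back-substitute for the Bézout coefficients:
1 = 11 − 2·5
1 = −2·49 + 9·11
1 = 9·158 − 29·49
1 = −29·681 + 125·158
1 = 125·2201 − 404·681
1 = −404·16088 + 2953·2201
1 = 2953·66553 − 12216·16088
1 = −12216·548512 + 100681·66553
So 66553·(100681) ≡ 1 (mod 548512), giving 66553⁻¹ ≡ 100681.
x ≡ 66553⁻¹·355530 ≡ 100681·355530 ≡ 319834 (mod 548512).

319834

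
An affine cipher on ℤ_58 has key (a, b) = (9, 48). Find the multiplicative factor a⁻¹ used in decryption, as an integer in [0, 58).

13

Run Euclid on (58, 9):
58 = 6*9 + 4
9 = 2*4 + 1
4 = 4*1 + 0
gcd = 1, so the inverse exists. Back-substitute:
1 = 9 − 2·4
1 = −2·58 + 13·9
So 9·13 ≡ 1 (mod 58).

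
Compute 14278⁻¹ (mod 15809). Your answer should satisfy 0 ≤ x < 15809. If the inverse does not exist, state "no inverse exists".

Run Euclid on (15809, 14278):
15809 = 1×14278 + 1531
14278 = 9×1531 + 499
1531 = 3×499 + 34
499 = 14×34 + 23
34 = 1×23 + 11
23 = 2×11 + 1
11 = 11×1 + 0
Since gcd(14278, 15809) = 1, back-substitute to write 1 as a combination:
1 = 23 − 2·11
1 = −2·34 + 3·23
1 = 3·499 − 44·34
1 = −44·1531 + 135·499
1 = 135·14278 − 1259·1531
1 = −1259·15809 + 1394·14278
So 14278·1394 ≡ 1 (mod 15809).

1394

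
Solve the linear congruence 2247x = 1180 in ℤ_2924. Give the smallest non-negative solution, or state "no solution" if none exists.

First find gcd(2247, 2924):
2924 = 1×2247 + 677
2247 = 3×677 + 216
677 = 3×216 + 29
216 = 7×29 + 13
29 = 2×13 + 3
13 = 4×3 + 1
3 = 3×1 + 0
gcd = 1, so a unique solution mod 2924 exists.
Back-substitute for the Bézout coefficients:
1 = 13 − 4·3
1 = −4·29 + 9·13
1 = 9·216 − 67·29
1 = −67·677 + 210·216
1 = 210·2247 − 697·677
1 = −697·2924 + 907·2247
So 2247·(907) ≡ 1 (mod 2924), giving 2247⁻¹ ≡ 907.
x ≡ 2247⁻¹·1180 ≡ 907·1180 ≡ 76 (mod 2924).

76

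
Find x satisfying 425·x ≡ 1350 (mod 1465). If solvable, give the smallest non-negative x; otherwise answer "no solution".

210

First find gcd(425, 1465):
1465 = 3·425 + 190
425 = 2·190 + 45
190 = 4·45 + 10
45 = 4·10 + 5
10 = 2·5 + 0
gcd = 5 and 5 | 1350, so solutions exist. Divide through by 5: 85x ≡ 270 (mod 293).
Now find 85⁻¹ mod 293:
293 = 3·85 + 38
85 = 2·38 + 9
38 = 4·9 + 2
9 = 4·2 + 1
2 = 2·1 + 0
Back-substitute:
1 = 9 − 4·2
1 = −4·38 + 17·9
1 = 17·85 − 38·38
1 = −38·293 + 131·85
So 85⁻¹ ≡ 131 (mod 293).
Then x ≡ 131·270 ≡ 210 (mod 293); the smallest non-negative solution is x = 210.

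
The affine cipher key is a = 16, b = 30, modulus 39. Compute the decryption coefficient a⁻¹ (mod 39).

22

Run Euclid on (39, 16):
39 = 2*16 + 7
16 = 2*7 + 2
7 = 3*2 + 1
2 = 2*1 + 0
The gcd is 1. Working backward:
1 = 7 − 3·2
1 = −3·16 + 7·7
1 = 7·39 − 17·16
So 16·(-17) ≡ 1 (mod 39), and -17 ≡ 22 (mod 39).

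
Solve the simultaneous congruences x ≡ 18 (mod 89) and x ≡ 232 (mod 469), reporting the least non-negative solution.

Write x = 18 + 89·k. Then 89·k ≡ 232 − 18 ≡ 214 (mod 469).
Need 89⁻¹ mod 469. Extended Euclid on (469, 89):
469 = 5*89 + 24
89 = 3*24 + 17
24 = 1*17 + 7
17 = 2*7 + 3
7 = 2*3 + 1
3 = 3*1 + 0
Back-substitute:
1 = 7 − 2·3
1 = −2·17 + 5·7
1 = 5·24 − 7·17
1 = −7·89 + 26·24
1 = 26·469 − 137·89
89⁻¹ ≡ 332 (mod 469), so k ≡ 332·214 ≡ 229 (mod 469).
x = 18 + 89·229 = 20399.

20399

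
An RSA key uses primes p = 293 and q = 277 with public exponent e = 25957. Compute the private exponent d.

34861

φ(n) = (p−1)(q−1) = 292·276 = 80592.
Need d with 25957·d ≡ 1 (mod 80592). Apply the extended Euclidean algorithm:
80592 = 3×25957 + 2721
25957 = 9×2721 + 1468
2721 = 1×1468 + 1253
1468 = 1×1253 + 215
1253 = 5×215 + 178
215 = 1×178 + 37
178 = 4×37 + 30
37 = 1×30 + 7
30 = 4×7 + 2
7 = 3×2 + 1
2 = 2×1 + 0
Back-substitute:
1 = 7 − 3·2
1 = −3·30 + 13·7
1 = 13·37 − 16·30
1 = −16·178 + 77·37
1 = 77·215 − 93·178
1 = −93·1253 + 542·215
1 = 542·1468 − 635·1253
1 = −635·2721 + 1177·1468
1 = 1177·25957 − 11228·2721
1 = −11228·80592 + 34861·25957
So 25957·34861 ≡ 1 (mod 80592), hence d = 34861.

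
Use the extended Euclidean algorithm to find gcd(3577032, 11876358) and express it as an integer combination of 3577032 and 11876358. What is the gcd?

6

Apply Euclid's algorithm to 11876358 and 3577032:
11876358 = 3×3577032 + 1145262
3577032 = 3×1145262 + 141246
1145262 = 8×141246 + 15294
141246 = 9×15294 + 3600
15294 = 4×3600 + 894
3600 = 4×894 + 24
894 = 37×24 + 6
24 = 4×6 + 0
gcd(3577032, 11876358) = 6.
Back-substituting:
6 = 894 − 37·24
6 = −37·3600 + 149·894
6 = 149·15294 − 633·3600
6 = −633·141246 + 5846·15294
6 = 5846·1145262 − 47401·141246
6 = −47401·3577032 + 148049·1145262
6 = 148049·11876358 − 491548·3577032
So 6 = (148049)·11876358 + (-491548)·3577032.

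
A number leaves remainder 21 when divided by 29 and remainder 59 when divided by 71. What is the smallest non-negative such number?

485

Write x = 21 + 29·k. Then 29·k ≡ 59 − 21 ≡ 38 (mod 71).
Need 29⁻¹ mod 71. Extended Euclid on (71, 29):
71 = 2·29 + 13
29 = 2·13 + 3
13 = 4·3 + 1
3 = 3·1 + 0
Back-substitute:
1 = 13 − 4·3
1 = −4·29 + 9·13
1 = 9·71 − 22·29
29⁻¹ ≡ 49 (mod 71), so k ≡ 49·38 ≡ 16 (mod 71).
x = 21 + 29·16 = 485.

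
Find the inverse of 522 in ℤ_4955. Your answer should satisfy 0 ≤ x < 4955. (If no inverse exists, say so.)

4338

Run Euclid on (4955, 522):
4955 = 9×522 + 257
522 = 2×257 + 8
257 = 32×8 + 1
8 = 8×1 + 0
Since gcd(522, 4955) = 1, back-substitute to write 1 as a combination:
1 = 257 − 32·8
1 = −32·522 + 65·257
1 = 65·4955 − 617·522
Thus 522·(-617) ≡ 1 (mod 4955); reducing, -617 mod 4955 = 4338.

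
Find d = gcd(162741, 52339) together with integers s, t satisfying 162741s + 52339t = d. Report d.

Repeated division:
162741 = 3·52339 + 5724
52339 = 9·5724 + 823
5724 = 6·823 + 786
823 = 1·786 + 37
786 = 21·37 + 9
37 = 4·9 + 1
9 = 9·1 + 0
gcd(162741, 52339) = 1.
Back-substituting:
1 = 37 − 4·9
1 = −4·786 + 85·37
1 = 85·823 − 89·786
1 = −89·5724 + 619·823
1 = 619·52339 − 5660·5724
1 = −5660·162741 + 17599·52339
So 1 = (-5660)·162741 + (17599)·52339.

1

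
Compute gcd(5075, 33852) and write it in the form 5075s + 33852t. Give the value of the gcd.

Apply Euclid's algorithm to 33852 and 5075:
33852 = 6·5075 + 3402
5075 = 1·3402 + 1673
3402 = 2·1673 + 56
1673 = 29·56 + 49
56 = 1·49 + 7
49 = 7·7 + 0
gcd(5075, 33852) = 7.
Back-substituting:
7 = 56 − 49
7 = −1673 + 30·56
7 = 30·3402 − 61·1673
7 = −61·5075 + 91·3402
7 = 91·33852 − 607·5075
So 7 = (91)·33852 + (-607)·5075.

7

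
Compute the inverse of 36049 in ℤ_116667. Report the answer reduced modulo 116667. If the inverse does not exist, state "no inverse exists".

100906

gcd(116667, 36049) by repeated division:
116667 = 3·36049 + 8520
36049 = 4·8520 + 1969
8520 = 4·1969 + 644
1969 = 3·644 + 37
644 = 17·37 + 15
37 = 2·15 + 7
15 = 2·7 + 1
7 = 7·1 + 0
The gcd is 1. Working backward:
1 = 15 − 2·7
1 = −2·37 + 5·15
1 = 5·644 − 87·37
1 = −87·1969 + 266·644
1 = 266·8520 − 1151·1969
1 = −1151·36049 + 4870·8520
1 = 4870·116667 − 15761·36049
Hence 36049⁻¹ ≡ -15761 ≡ 100906 (mod 116667).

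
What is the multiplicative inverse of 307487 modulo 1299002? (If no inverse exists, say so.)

891867

Run Euclid on (1299002, 307487):
1299002 = 4×307487 + 69054
307487 = 4×69054 + 31271
69054 = 2×31271 + 6512
31271 = 4×6512 + 5223
6512 = 1×5223 + 1289
5223 = 4×1289 + 67
1289 = 19×67 + 16
67 = 4×16 + 3
16 = 5×3 + 1
3 = 3×1 + 0
gcd = 1, so the inverse exists. Back-substitute:
1 = 16 − 5·3
1 = −5·67 + 21·16
1 = 21·1289 − 404·67
1 = −404·5223 + 1637·1289
1 = 1637·6512 − 2041·5223
1 = −2041·31271 + 9801·6512
1 = 9801·69054 − 21643·31271
1 = −21643·307487 + 96373·69054
1 = 96373·1299002 − 407135·307487
Thus 307487·(-407135) ≡ 1 (mod 1299002); reducing, -407135 mod 1299002 = 891867.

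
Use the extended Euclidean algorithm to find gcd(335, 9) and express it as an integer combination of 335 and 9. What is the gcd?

Euclidean algorithm:
335 = 37×9 + 2
9 = 4×2 + 1
2 = 2×1 + 0
gcd(335, 9) = 1.
Express as a combination:
1 = 9 − 4·2
1 = −4·335 + 149·9
So 1 = (-4)·335 + (149)·9.

1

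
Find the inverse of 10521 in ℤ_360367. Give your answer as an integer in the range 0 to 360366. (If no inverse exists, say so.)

Euclidean algorithm on 360367, 10521:
360367 = 34*10521 + 2653
10521 = 3*2653 + 2562
2653 = 1*2562 + 91
2562 = 28*91 + 14
91 = 6*14 + 7
14 = 2*7 + 0
Since gcd = 7 > 1, 10521 is not a unit mod 360367.

no inverse exists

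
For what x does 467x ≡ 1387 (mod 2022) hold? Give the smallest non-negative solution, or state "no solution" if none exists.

First find gcd(467, 2022):
2022 = 4*467 + 154
467 = 3*154 + 5
154 = 30*5 + 4
5 = 1*4 + 1
4 = 4*1 + 0
gcd = 1, so a unique solution mod 2022 exists.
Back-substitute for the Bézout coefficients:
1 = 5 − 4
1 = −154 + 31·5
1 = 31·467 − 94·154
1 = −94·2022 + 407·467
So 467·(407) ≡ 1 (mod 2022), giving 467⁻¹ ≡ 407.
x ≡ 467⁻¹·1387 ≡ 407·1387 ≡ 371 (mod 2022).

371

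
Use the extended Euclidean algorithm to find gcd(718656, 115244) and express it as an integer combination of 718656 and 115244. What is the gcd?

4

Euclidean algorithm:
718656 = 6*115244 + 27192
115244 = 4*27192 + 6476
27192 = 4*6476 + 1288
6476 = 5*1288 + 36
1288 = 35*36 + 28
36 = 1*28 + 8
28 = 3*8 + 4
8 = 2*4 + 0
gcd(718656, 115244) = 4.
Working backward:
4 = 28 − 3·8
4 = −3·36 + 4·28
4 = 4·1288 − 143·36
4 = −143·6476 + 719·1288
4 = 719·27192 − 3019·6476
4 = −3019·115244 + 12795·27192
4 = 12795·718656 − 79789·115244
So 4 = (12795)·718656 + (-79789)·115244.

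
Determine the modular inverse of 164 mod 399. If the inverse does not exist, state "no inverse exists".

236

Apply the Euclidean algorithm to 399 and 164:
399 = 2×164 + 71
164 = 2×71 + 22
71 = 3×22 + 5
22 = 4×5 + 2
5 = 2×2 + 1
2 = 2×1 + 0
gcd = 1, so the inverse exists. Back-substitute:
1 = 5 − 2·2
1 = −2·22 + 9·5
1 = 9·71 − 29·22
1 = −29·164 + 67·71
1 = 67·399 − 163·164
Thus 164·(-163) ≡ 1 (mod 399); reducing, -163 mod 399 = 236.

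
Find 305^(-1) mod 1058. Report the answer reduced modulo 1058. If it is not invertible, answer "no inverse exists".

Run Euclid on (1058, 305):
1058 = 3·305 + 143
305 = 2·143 + 19
143 = 7·19 + 10
19 = 1·10 + 9
10 = 1·9 + 1
9 = 9·1 + 0
The gcd is 1. Working backward:
1 = 10 − 9
1 = −19 + 2·10
1 = 2·143 − 15·19
1 = −15·305 + 32·143
1 = 32·1058 − 111·305
Thus 305·(-111) ≡ 1 (mod 1058); reducing, -111 mod 1058 = 947.

947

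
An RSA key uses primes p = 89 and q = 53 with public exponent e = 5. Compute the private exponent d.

φ(n) = (p−1)(q−1) = 88·52 = 4576.
Need d with 5·d ≡ 1 (mod 4576). Apply the extended Euclidean algorithm:
4576 = 915×5 + 1
5 = 5×1 + 0
Back-substitute:
1 = 4576 − 915·5
So 5·(-915) ≡ 1 (mod 4576), hence d ≡ -915 ≡ 3661 (mod 4576).

3661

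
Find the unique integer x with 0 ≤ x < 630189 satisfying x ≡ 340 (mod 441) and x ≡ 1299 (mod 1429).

Write x = 340 + 441·k. Then 441·k ≡ 1299 − 340 ≡ 959 (mod 1429).
Need 441⁻¹ mod 1429. Extended Euclid on (1429, 441):
1429 = 3*441 + 106
441 = 4*106 + 17
106 = 6*17 + 4
17 = 4*4 + 1
4 = 4*1 + 0
Back-substitute:
1 = 17 − 4·4
1 = −4·106 + 25·17
1 = 25·441 − 104·106
1 = −104·1429 + 337·441
441⁻¹ ≡ 337 (mod 1429), so k ≡ 337·959 ≡ 229 (mod 1429).
x = 340 + 441·229 = 101329.

101329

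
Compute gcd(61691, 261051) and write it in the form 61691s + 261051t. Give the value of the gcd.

Euclidean algorithm:
261051 = 4·61691 + 14287
61691 = 4·14287 + 4543
14287 = 3·4543 + 658
4543 = 6·658 + 595
658 = 1·595 + 63
595 = 9·63 + 28
63 = 2·28 + 7
28 = 4·7 + 0
gcd(61691, 261051) = 7.
Express as a combination:
7 = 63 − 2·28
7 = −2·595 + 19·63
7 = 19·658 − 21·595
7 = −21·4543 + 145·658
7 = 145·14287 − 456·4543
7 = −456·61691 + 1969·14287
7 = 1969·261051 − 8332·61691
So 7 = (1969)·261051 + (-8332)·61691.

7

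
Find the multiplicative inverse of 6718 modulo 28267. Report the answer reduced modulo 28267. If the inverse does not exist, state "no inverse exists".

27497

Apply the Euclidean algorithm to 28267 and 6718:
28267 = 4*6718 + 1395
6718 = 4*1395 + 1138
1395 = 1*1138 + 257
1138 = 4*257 + 110
257 = 2*110 + 37
110 = 2*37 + 36
37 = 1*36 + 1
36 = 36*1 + 0
Since gcd(6718, 28267) = 1, back-substitute to write 1 as a combination:
1 = 37 − 36
1 = −110 + 3·37
1 = 3·257 − 7·110
1 = −7·1138 + 31·257
1 = 31·1395 − 38·1138
1 = −38·6718 + 183·1395
1 = 183·28267 − 770·6718
Thus 6718·(-770) ≡ 1 (mod 28267); reducing, -770 mod 28267 = 27497.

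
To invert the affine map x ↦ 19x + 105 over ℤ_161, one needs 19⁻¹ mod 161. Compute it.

17

gcd(161, 19) by repeated division:
161 = 8×19 + 9
19 = 2×9 + 1
9 = 9×1 + 0
Since gcd(19, 161) = 1, back-substitute to write 1 as a combination:
1 = 19 − 2·9
1 = −2·161 + 17·19
So 19·17 ≡ 1 (mod 161).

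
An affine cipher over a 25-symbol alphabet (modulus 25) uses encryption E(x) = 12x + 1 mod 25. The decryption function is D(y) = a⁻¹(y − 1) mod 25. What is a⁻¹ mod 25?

Apply the Euclidean algorithm to 25 and 12:
25 = 2·12 + 1
12 = 12·1 + 0
The gcd is 1. Working backward:
1 = 25 − 2·12
Thus 12·(-2) ≡ 1 (mod 25); reducing, -2 mod 25 = 23.

23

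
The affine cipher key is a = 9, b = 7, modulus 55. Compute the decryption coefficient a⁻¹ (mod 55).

49

gcd(55, 9) by repeated division:
55 = 6·9 + 1
9 = 9·1 + 0
The gcd is 1. Working backward:
1 = 55 − 6·9
Thus 9·(-6) ≡ 1 (mod 55); reducing, -6 mod 55 = 49.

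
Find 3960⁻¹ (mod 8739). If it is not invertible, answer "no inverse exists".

no inverse exists

Compute gcd(3960, 8739):
8739 = 2×3960 + 819
3960 = 4×819 + 684
819 = 1×684 + 135
684 = 5×135 + 9
135 = 15×9 + 0
The gcd is 9, not 1, hence no inverse exists.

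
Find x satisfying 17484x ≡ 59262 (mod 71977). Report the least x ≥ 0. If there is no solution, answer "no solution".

First find gcd(17484, 71977):
71977 = 4×17484 + 2041
17484 = 8×2041 + 1156
2041 = 1×1156 + 885
1156 = 1×885 + 271
885 = 3×271 + 72
271 = 3×72 + 55
72 = 1×55 + 17
55 = 3×17 + 4
17 = 4×4 + 1
4 = 4×1 + 0
gcd = 1, so a unique solution mod 71977 exists.
Back-substitute for the Bézout coefficients:
1 = 17 − 4·4
1 = −4·55 + 13·17
1 = 13·72 − 17·55
1 = −17·271 + 64·72
1 = 64·885 − 209·271
1 = −209·1156 + 273·885
1 = 273·2041 − 482·1156
1 = −482·17484 + 4129·2041
1 = 4129·71977 − 16998·17484
So 17484·(-16998) ≡ 1 (mod 71977), giving 17484⁻¹ ≡ 54979.
x ≡ 17484⁻¹·59262 ≡ 54979·59262 ≡ 54616 (mod 71977).

54616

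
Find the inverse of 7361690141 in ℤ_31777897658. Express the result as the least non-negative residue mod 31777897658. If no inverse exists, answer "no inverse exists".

Compute gcd(7361690141, 31777897658):
31777897658 = 4×7361690141 + 2331137094
7361690141 = 3×2331137094 + 368278859
2331137094 = 6×368278859 + 121463940
368278859 = 3×121463940 + 3887039
121463940 = 31×3887039 + 965731
3887039 = 4×965731 + 24115
965731 = 40×24115 + 1131
24115 = 21×1131 + 364
1131 = 3×364 + 39
364 = 9×39 + 13
39 = 3×13 + 0
Since gcd = 13 > 1, 7361690141 is not a unit mod 31777897658.

no inverse exists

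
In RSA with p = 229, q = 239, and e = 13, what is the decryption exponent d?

25045

φ(n) = (p−1)(q−1) = 228·238 = 54264.
Need d with 13·d ≡ 1 (mod 54264). Apply the extended Euclidean algorithm:
54264 = 4174*13 + 2
13 = 6*2 + 1
2 = 2*1 + 0
Back-substitute:
1 = 13 − 6·2
1 = −6·54264 + 25045·13
So 13·25045 ≡ 1 (mod 54264), hence d = 25045.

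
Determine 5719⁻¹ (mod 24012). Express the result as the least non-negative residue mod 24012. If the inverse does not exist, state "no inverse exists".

gcd(24012, 5719) by repeated division:
24012 = 4·5719 + 1136
5719 = 5·1136 + 39
1136 = 29·39 + 5
39 = 7·5 + 4
5 = 1·4 + 1
4 = 4·1 + 0
Since gcd(5719, 24012) = 1, back-substitute to write 1 as a combination:
1 = 5 − 4
1 = −39 + 8·5
1 = 8·1136 − 233·39
1 = −233·5719 + 1173·1136
1 = 1173·24012 − 4925·5719
Thus 5719·(-4925) ≡ 1 (mod 24012); reducing, -4925 mod 24012 = 19087.

19087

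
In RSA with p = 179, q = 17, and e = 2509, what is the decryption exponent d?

φ(n) = (p−1)(q−1) = 178·16 = 2848.
Need d with 2509·d ≡ 1 (mod 2848). Apply the extended Euclidean algorithm:
2848 = 1×2509 + 339
2509 = 7×339 + 136
339 = 2×136 + 67
136 = 2×67 + 2
67 = 33×2 + 1
2 = 2×1 + 0
Back-substitute:
1 = 67 − 33·2
1 = −33·136 + 67·67
1 = 67·339 − 167·136
1 = −167·2509 + 1236·339
1 = 1236·2848 − 1403·2509
So 2509·(-1403) ≡ 1 (mod 2848), hence d ≡ -1403 ≡ 1445 (mod 2848).

1445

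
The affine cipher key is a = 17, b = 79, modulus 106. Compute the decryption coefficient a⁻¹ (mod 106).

Extended Euclidean algorithm:
106 = 6×17 + 4
17 = 4×4 + 1
4 = 4×1 + 0
gcd = 1, so the inverse exists. Back-substitute:
1 = 17 − 4·4
1 = −4·106 + 25·17
So 17·25 ≡ 1 (mod 106).

25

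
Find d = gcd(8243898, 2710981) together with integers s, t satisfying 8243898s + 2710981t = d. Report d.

13

Euclidean algorithm:
8243898 = 3·2710981 + 110955
2710981 = 24·110955 + 48061
110955 = 2·48061 + 14833
48061 = 3·14833 + 3562
14833 = 4·3562 + 585
3562 = 6·585 + 52
585 = 11·52 + 13
52 = 4·13 + 0
gcd(8243898, 2710981) = 13.
Working backward:
13 = 585 − 11·52
13 = −11·3562 + 67·585
13 = 67·14833 − 279·3562
13 = −279·48061 + 904·14833
13 = 904·110955 − 2087·48061
13 = −2087·2710981 + 50992·110955
13 = 50992·8243898 − 155063·2710981
So 13 = (50992)·8243898 + (-155063)·2710981.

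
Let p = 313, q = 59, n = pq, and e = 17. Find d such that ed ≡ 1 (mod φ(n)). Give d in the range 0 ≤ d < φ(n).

2129

φ(n) = (p−1)(q−1) = 312·58 = 18096.
Need d with 17·d ≡ 1 (mod 18096). Apply the extended Euclidean algorithm:
18096 = 1064*17 + 8
17 = 2*8 + 1
8 = 8*1 + 0
Back-substitute:
1 = 17 − 2·8
1 = −2·18096 + 2129·17
So 17·2129 ≡ 1 (mod 18096), hence d = 2129.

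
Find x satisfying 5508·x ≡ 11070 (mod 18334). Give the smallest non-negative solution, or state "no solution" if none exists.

4945

First find gcd(5508, 18334):
18334 = 3·5508 + 1810
5508 = 3·1810 + 78
1810 = 23·78 + 16
78 = 4·16 + 14
16 = 1·14 + 2
14 = 7·2 + 0
gcd = 2 and 2 | 11070, so solutions exist. Divide through by 2: 2754x ≡ 5535 (mod 9167).
Now find 2754⁻¹ mod 9167:
9167 = 3×2754 + 905
2754 = 3×905 + 39
905 = 23×39 + 8
39 = 4×8 + 7
8 = 1×7 + 1
7 = 7×1 + 0
Back-substitute:
1 = 8 − 7
1 = −39 + 5·8
1 = 5·905 − 116·39
1 = −116·2754 + 353·905
1 = 353·9167 − 1175·2754
So 2754·(-1175) ≡ 1 (mod 9167), i.e. 2754⁻¹ ≡ 7992.
Then x ≡ 7992·5535 ≡ 4945 (mod 9167); the smallest non-negative solution is x = 4945.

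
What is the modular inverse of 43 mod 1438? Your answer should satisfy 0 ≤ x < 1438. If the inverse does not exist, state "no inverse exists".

301

Extended Euclidean algorithm:
1438 = 33*43 + 19
43 = 2*19 + 5
19 = 3*5 + 4
5 = 1*4 + 1
4 = 4*1 + 0
The gcd is 1. Working backward:
1 = 5 − 4
1 = −19 + 4·5
1 = 4·43 − 9·19
1 = −9·1438 + 301·43
So 43·301 ≡ 1 (mod 1438).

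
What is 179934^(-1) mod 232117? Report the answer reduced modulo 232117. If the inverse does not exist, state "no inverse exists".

55317

gcd(232117, 179934) by repeated division:
232117 = 1*179934 + 52183
179934 = 3*52183 + 23385
52183 = 2*23385 + 5413
23385 = 4*5413 + 1733
5413 = 3*1733 + 214
1733 = 8*214 + 21
214 = 10*21 + 4
21 = 5*4 + 1
4 = 4*1 + 0
The gcd is 1. Working backward:
1 = 21 − 5·4
1 = −5·214 + 51·21
1 = 51·1733 − 413·214
1 = −413·5413 + 1290·1733
1 = 1290·23385 − 5573·5413
1 = −5573·52183 + 12436·23385
1 = 12436·179934 − 42881·52183
1 = −42881·232117 + 55317·179934
So 179934·55317 ≡ 1 (mod 232117).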